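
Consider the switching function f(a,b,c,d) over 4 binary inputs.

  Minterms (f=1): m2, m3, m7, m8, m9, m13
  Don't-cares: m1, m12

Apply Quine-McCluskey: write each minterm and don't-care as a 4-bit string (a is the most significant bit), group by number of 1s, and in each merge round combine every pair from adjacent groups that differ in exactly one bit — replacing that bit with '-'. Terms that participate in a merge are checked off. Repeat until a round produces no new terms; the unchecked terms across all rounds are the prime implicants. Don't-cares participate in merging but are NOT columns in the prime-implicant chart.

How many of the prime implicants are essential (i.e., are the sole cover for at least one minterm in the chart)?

3

size-2^0 implicants → 0001(✓)  0010(✓)  0011(✓)  0111(✓)  1000(✓)  1001(✓)  1100(✓)  1101(✓)
size-2^1 implicants → -001  0-11  00-1  001-  1-00(✓)  1-01(✓)  100-(✓)  110-(✓)
size-2^2 implicants → 1-0-
Unchecked terms (primes): -001, 0-11, 00-1, 001-, 1-0-
Minterm coverage:
  m2 ⊆ 001- [E]
  m3 ⊆ 0-11,00-1,001-
  m7 ⊆ 0-11 [E]
  m8 ⊆ 1-0- [E]
  m9 ⊆ -001,1-0-
  m13 ⊆ 1-0- [E]
E = {0-11, 001-, 1-0-}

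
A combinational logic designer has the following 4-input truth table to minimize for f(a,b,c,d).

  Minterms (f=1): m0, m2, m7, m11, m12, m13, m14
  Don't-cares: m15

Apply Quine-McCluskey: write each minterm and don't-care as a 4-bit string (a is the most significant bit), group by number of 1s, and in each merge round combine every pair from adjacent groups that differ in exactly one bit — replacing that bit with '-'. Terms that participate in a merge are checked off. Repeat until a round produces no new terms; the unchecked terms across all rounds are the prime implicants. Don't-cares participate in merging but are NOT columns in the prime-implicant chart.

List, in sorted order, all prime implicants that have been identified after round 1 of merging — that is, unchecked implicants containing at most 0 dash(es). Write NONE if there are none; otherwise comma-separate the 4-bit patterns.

[col 0] 0000*, 0010*, 0111*, 1011*, 1100*, 1101*, 1110*, 1111*
[col 1] -111, 00-0, 1-11, 11-0*, 11-1*, 110-*, 111-*
[col 2] 11--
Prime implicants: -111, 00-0, 1-11, 11--

NONE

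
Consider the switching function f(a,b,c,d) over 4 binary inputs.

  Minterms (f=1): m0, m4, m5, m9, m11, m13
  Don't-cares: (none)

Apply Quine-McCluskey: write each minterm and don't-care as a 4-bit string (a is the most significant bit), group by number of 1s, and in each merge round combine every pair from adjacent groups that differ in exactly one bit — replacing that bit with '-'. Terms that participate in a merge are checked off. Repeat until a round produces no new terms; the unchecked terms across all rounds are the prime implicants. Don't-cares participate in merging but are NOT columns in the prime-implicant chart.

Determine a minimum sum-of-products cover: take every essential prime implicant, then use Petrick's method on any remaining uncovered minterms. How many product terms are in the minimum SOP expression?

size-2^0 implicants → 0000(✓)  0100(✓)  0101(✓)  1001(✓)  1011(✓)  1101(✓)
size-2^1 implicants → -101  0-00  010-  1-01  10-1
Unchecked terms (primes): -101, 0-00, 010-, 1-01, 10-1
Minterm coverage:
  m0 ⊆ 0-00 [E]
  m4 ⊆ 0-00,010-
  m5 ⊆ -101,010-
  m9 ⊆ 1-01,10-1
  m11 ⊆ 10-1 [E]
  m13 ⊆ -101,1-01
E = {0-00, 10-1}
Petrick residual → -101
Cover = bc'd + a'c'd' + ab'd  |cover|=3

3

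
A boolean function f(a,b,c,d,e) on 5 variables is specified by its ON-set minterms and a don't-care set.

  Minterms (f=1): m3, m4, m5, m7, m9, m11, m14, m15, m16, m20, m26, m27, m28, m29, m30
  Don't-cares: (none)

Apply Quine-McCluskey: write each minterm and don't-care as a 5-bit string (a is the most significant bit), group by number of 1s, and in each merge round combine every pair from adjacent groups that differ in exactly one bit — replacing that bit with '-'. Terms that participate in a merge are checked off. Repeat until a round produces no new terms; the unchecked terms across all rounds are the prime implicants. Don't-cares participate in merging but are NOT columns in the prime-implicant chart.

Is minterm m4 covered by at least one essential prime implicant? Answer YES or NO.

[col 0] 00011*, 00100*, 00101*, 00111*, 01001*, 01011*, 01110*, 01111*, 10000*, 10100*, 11010*, 11011*, 11100*, 11101*, 11110*
[col 1] -0100, -1011, -1110, 0-011*, 0-111*, 00-11*, 001-1, 0010-, 01-11*, 010-1, 0111-, 1-100, 10-00, 11-10, 1101-, 111-0, 1110-
[col 2] 0--11
Prime implicants: -0100, -1011, -1110, 0--11, 001-1, 0010-, 010-1, 0111-, 1-100, 10-00, 11-10, 1101-, 111-0, 1110-
PI chart (minterm → PIs covering it):
  3 | 0--11  (sole → essential)
  4 | -0100,0010-
  5 | 001-1,0010-
  7 | 0--11,001-1
  9 | 010-1  (sole → essential)
  11 | -1011,0--11,010-1
  14 | -1110,0111-
  15 | 0--11,0111-
  16 | 10-00  (sole → essential)
  20 | -0100,1-100,10-00
  26 | 11-10,1101-
  27 | -1011,1101-
  28 | 1-100,111-0,1110-
  29 | 1110-  (sole → essential)
  30 | -1110,11-10,111-0
Essential prime implicants: 0--11, 010-1, 10-00, 1110-

NO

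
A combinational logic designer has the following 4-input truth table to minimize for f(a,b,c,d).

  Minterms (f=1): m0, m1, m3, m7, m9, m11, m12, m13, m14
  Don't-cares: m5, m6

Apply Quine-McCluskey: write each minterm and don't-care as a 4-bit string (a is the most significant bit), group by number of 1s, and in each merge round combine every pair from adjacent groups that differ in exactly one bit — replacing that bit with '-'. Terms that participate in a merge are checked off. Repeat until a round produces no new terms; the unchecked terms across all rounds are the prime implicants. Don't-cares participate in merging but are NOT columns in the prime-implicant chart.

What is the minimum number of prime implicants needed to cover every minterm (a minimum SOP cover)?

[col 0] 0000*, 0001*, 0011*, 0101*, 0110*, 0111*, 1001*, 1011*, 1100*, 1101*, 1110*
[col 1] -001*, -011*, -101*, -110, 0-01*, 0-11*, 00-1*, 000-, 01-1*, 011-, 1-01*, 10-1*, 11-0, 110-
[col 2] --01, -0-1, 0--1
Prime implicants: --01, -0-1, -110, 0--1, 000-, 011-, 11-0, 110-
PI chart (minterm → PIs covering it):
  0 | 000-  (sole → essential)
  1 | --01,-0-1,0--1,000-
  3 | -0-1,0--1
  7 | 0--1,011-
  9 | --01,-0-1
  11 | -0-1  (sole → essential)
  12 | 11-0,110-
  13 | --01,110-
  14 | -110,11-0
Essential prime implicants: -0-1, 000-
Petrick residual → --01, 0--1, 11-0
Minimum SOP uses 5 PIs: c'd + b'd + a'd + a'b'c' + abd'

5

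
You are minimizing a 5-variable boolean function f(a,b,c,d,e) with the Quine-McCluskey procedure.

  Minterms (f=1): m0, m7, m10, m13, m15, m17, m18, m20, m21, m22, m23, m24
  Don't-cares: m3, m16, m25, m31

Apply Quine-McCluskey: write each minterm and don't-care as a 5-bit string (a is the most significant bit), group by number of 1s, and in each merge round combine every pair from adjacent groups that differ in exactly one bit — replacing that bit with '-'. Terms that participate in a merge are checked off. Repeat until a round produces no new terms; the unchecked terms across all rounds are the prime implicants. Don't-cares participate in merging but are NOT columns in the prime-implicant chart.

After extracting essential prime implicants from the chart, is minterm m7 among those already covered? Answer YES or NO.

[col 0] 00000*, 00011*, 00111*, 01010, 01101*, 01111*, 10000*, 10001*, 10010*, 10100*, 10101*, 10110*, 10111*, 11000*, 11001*, 11111*
[col 1] -0000, -0111*, -1111*, 0-111*, 00-11, 011-1, 1-000*, 1-001*, 1-111*, 10-00*, 10-01*, 10-10*, 100-0*, 1000-*, 101-0*, 101-1*, 1010-*, 1011-*, 1100-*
[col 2] --111, 1-00-, 10--0, 10-0-, 101--
Prime implicants: --111, -0000, 00-11, 01010, 011-1, 1-00-, 10--0, 10-0-, 101--
PI chart (minterm → PIs covering it):
  0 | -0000  (sole → essential)
  7 | --111,00-11
  10 | 01010  (sole → essential)
  13 | 011-1  (sole → essential)
  15 | --111,011-1
  17 | 1-00-,10-0-
  18 | 10--0  (sole → essential)
  20 | 10--0,10-0-,101--
  21 | 10-0-,101--
  22 | 10--0,101--
  23 | --111,101--
  24 | 1-00-  (sole → essential)
Essential prime implicants: -0000, 01010, 011-1, 1-00-, 10--0

NO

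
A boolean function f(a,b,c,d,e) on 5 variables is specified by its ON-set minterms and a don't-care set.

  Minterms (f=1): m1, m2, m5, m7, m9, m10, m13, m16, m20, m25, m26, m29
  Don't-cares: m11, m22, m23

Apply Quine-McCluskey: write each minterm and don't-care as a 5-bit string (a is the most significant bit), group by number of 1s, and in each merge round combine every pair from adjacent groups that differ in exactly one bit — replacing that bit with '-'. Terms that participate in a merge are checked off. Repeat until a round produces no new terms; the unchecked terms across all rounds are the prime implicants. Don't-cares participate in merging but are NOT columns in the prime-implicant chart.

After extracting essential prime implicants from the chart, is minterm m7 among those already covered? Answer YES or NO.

NO

[col 0] 00001*, 00010*, 00101*, 00111*, 01001*, 01010*, 01011*, 01101*, 10000*, 10100*, 10110*, 10111*, 11001*, 11010*, 11101*
[col 1] -0111, -1001*, -1010, -1101*, 0-001*, 0-010, 0-101*, 00-01*, 001-1, 01-01*, 010-1, 0101-, 10-00, 101-0, 1011-, 11-01*
[col 2] -1-01, 0--01
Prime implicants: -0111, -1-01, -1010, 0--01, 0-010, 001-1, 010-1, 0101-, 10-00, 101-0, 1011-
PI chart (minterm → PIs covering it):
  1 | 0--01  (sole → essential)
  2 | 0-010  (sole → essential)
  5 | 0--01,001-1
  7 | -0111,001-1
  9 | -1-01,0--01,010-1
  10 | -1010,0-010,0101-
  13 | -1-01,0--01
  16 | 10-00  (sole → essential)
  20 | 10-00,101-0
  25 | -1-01  (sole → essential)
  26 | -1010  (sole → essential)
  29 | -1-01  (sole → essential)
Essential prime implicants: -1-01, -1010, 0--01, 0-010, 10-00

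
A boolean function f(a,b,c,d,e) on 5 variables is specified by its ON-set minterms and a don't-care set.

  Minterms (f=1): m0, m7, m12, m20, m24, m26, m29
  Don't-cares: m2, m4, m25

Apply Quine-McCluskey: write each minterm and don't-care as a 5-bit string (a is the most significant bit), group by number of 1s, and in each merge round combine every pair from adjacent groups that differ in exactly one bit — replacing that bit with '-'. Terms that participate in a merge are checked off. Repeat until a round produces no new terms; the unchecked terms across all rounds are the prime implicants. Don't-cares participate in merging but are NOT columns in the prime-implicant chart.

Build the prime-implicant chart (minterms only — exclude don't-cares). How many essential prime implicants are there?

Round 0: 00000✓ 00010✓ 00100✓ 00111 01100✓ 10100✓ 11000✓ 11001✓ 11010✓ 11101✓
Round 1: -0100 0-100 00-00 000-0 11-01 110-0 1100-
PIs = {-0100, 0-100, 00-00, 000-0, 00111, 11-01, 110-0, 1100-}
Coverage chart:
  m0: 00-00,000-0
  m7: 00111 ←essential
  m12: 0-100 ←essential
  m20: -0100 ←essential
  m24: 110-0,1100-
  m26: 110-0 ←essential
  m29: 11-01 ←essential
Essential: -0100, 0-100, 00111, 11-01, 110-0

5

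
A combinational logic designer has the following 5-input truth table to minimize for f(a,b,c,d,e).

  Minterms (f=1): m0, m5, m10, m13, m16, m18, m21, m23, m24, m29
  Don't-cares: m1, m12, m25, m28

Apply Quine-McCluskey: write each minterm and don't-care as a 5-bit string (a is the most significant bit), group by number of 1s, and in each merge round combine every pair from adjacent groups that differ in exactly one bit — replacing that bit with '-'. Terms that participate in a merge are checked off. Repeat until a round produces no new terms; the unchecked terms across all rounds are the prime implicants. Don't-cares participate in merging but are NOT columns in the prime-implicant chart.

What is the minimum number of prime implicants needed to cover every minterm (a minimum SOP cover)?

6

size-2^0 implicants → 00000(✓)  00001(✓)  00101(✓)  01010  01100(✓)  01101(✓)  10000(✓)  10010(✓)  10101(✓)  10111(✓)  11000(✓)  11001(✓)  11100(✓)  11101(✓)
size-2^1 implicants → -0000  -0101(✓)  -1100(✓)  -1101(✓)  0-101(✓)  00-01  0000-  0110-(✓)  1-000  1-101(✓)  100-0  101-1  11-00(✓)  11-01(✓)  1100-(✓)  1110-(✓)
size-2^2 implicants → --101  -110-  11-0-
Unchecked terms (primes): --101, -0000, -110-, 00-01, 0000-, 01010, 1-000, 100-0, 101-1, 11-0-
Minterm coverage:
  m0 ⊆ -0000,0000-
  m5 ⊆ --101,00-01
  m10 ⊆ 01010 [E]
  m13 ⊆ --101,-110-
  m16 ⊆ -0000,1-000,100-0
  m18 ⊆ 100-0 [E]
  m21 ⊆ --101,101-1
  m23 ⊆ 101-1 [E]
  m24 ⊆ 1-000,11-0-
  m29 ⊆ --101,-110-,11-0-
E = {01010, 100-0, 101-1}
Petrick residual → --101, -0000, 1-000
Cover = cd'e + b'c'd'e' + a'bc'de' + ac'd'e' + ab'c'e' + ab'ce  |cover|=6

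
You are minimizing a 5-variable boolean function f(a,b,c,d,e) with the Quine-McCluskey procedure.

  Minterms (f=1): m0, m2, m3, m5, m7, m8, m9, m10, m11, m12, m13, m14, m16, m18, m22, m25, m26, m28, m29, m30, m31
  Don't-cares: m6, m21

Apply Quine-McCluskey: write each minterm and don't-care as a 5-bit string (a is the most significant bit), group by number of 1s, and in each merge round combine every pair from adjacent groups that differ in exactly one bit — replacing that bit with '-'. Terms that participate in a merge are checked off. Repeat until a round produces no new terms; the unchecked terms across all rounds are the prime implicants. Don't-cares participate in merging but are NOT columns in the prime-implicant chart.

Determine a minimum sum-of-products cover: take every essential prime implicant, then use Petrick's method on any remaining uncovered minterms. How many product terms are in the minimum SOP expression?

size-2^0 implicants → 00000(✓)  00010(✓)  00011(✓)  00101(✓)  00110(✓)  00111(✓)  01000(✓)  01001(✓)  01010(✓)  01011(✓)  01100(✓)  01101(✓)  01110(✓)  10000(✓)  10010(✓)  10101(✓)  10110(✓)  11001(✓)  11010(✓)  11100(✓)  11101(✓)  11110(✓)  11111(✓)
size-2^1 implicants → -0000(✓)  -0010(✓)  -0101(✓)  -0110(✓)  -1001(✓)  -1010(✓)  -1100(✓)  -1101(✓)  -1110(✓)  0-000(✓)  0-010(✓)  0-011(✓)  0-101(✓)  0-110(✓)  00-10(✓)  00-11(✓)  000-0(✓)  0001-(✓)  001-1  0011-(✓)  01-00(✓)  01-01(✓)  01-10(✓)  010-0(✓)  010-1(✓)  0100-(✓)  0101-(✓)  011-0(✓)  0110-(✓)  1-010(✓)  1-101(✓)  1-110(✓)  10-10(✓)  100-0(✓)  11-01(✓)  11-10(✓)  111-0(✓)  111-1(✓)  1110-(✓)  1111-(✓)
size-2^2 implicants → --010(✓)  --101  --110(✓)  -0-10(✓)  -00-0  -1-01  -1-10(✓)  -11-0  -110-  0--10(✓)  0-0-0  0-01-  00-1-  01--0  01-0-  010--  1--10(✓)  111--
size-2^3 implicants → ---10
Unchecked terms (primes): ---10, --101, -00-0, -1-01, -11-0, -110-, 0-0-0, 0-01-, 00-1-, 001-1, 01--0, 01-0-, 010--, 111--
Minterm coverage:
  m0 ⊆ -00-0,0-0-0
  m2 ⊆ ---10,-00-0,0-0-0,0-01-,00-1-
  m3 ⊆ 0-01-,00-1-
  m5 ⊆ --101,001-1
  m7 ⊆ 00-1-,001-1
  m8 ⊆ 0-0-0,01--0,01-0-,010--
  m9 ⊆ -1-01,01-0-,010--
  m10 ⊆ ---10,0-0-0,0-01-,01--0,010--
  m11 ⊆ 0-01-,010--
  m12 ⊆ -11-0,-110-,01--0,01-0-
  m13 ⊆ --101,-1-01,-110-,01-0-
  m14 ⊆ ---10,-11-0,01--0
  m16 ⊆ -00-0 [E]
  m18 ⊆ ---10,-00-0
  m22 ⊆ ---10 [E]
  m25 ⊆ -1-01 [E]
  m26 ⊆ ---10 [E]
  m28 ⊆ -11-0,-110-,111--
  m29 ⊆ --101,-1-01,-110-,111--
  m30 ⊆ ---10,-11-0,111--
  m31 ⊆ 111-- [E]
E = {---10, -00-0, -1-01, 111--}
Petrick residual → 0-01-, 001-1, 01--0
Cover = de' + b'c'e' + bd'e + a'c'd + a'b'ce + a'be' + abc  |cover|=7

7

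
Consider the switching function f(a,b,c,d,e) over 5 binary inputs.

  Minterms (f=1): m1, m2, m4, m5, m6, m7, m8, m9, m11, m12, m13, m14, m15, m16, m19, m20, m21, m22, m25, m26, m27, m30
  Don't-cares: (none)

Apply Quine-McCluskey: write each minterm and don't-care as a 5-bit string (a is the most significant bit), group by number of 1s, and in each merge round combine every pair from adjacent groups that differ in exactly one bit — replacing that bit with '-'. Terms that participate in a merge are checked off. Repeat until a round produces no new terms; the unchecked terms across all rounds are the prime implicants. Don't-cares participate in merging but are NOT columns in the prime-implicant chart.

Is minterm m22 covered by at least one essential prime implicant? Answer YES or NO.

NO

Round 0: 00001✓ 00010✓ 00100✓ 00101✓ 00110✓ 00111✓ 01000✓ 01001✓ 01011✓ 01100✓ 01101✓ 01110✓ 01111✓ 10000✓ 10011✓ 10100✓ 10101✓ 10110✓ 11001✓ 11010✓ 11011✓ 11110✓
Round 1: -0100✓ -0101✓ -0110✓ -1001✓ -1011✓ -1110✓ 0-001✓ 0-100✓ 0-101✓ 0-110✓ 0-111✓ 00-01✓ 00-10 001-0✓ 001-1✓ 0010-✓ 0011-✓ 01-00✓ 01-01✓ 01-11✓ 010-1✓ 0100-✓ 011-0✓ 011-1✓ 0110-✓ 0111-✓ 1-011 1-110✓ 10-00 101-0✓ 1010-✓ 11-10 110-1✓ 1101-
Round 2: --110 -01-0 -010- -10-1 0--01 0-1-0✓ 0-1-1✓ 0-10-✓ 0-11-✓ 001--✓ 01--1 01-0- 011--✓
Round 3: 0-1--
PIs = {--110, -01-0, -010-, -10-1, 0--01, 0-1--, 00-10, 01--1, 01-0-, 1-011, 10-00, 11-10, 1101-}
Coverage chart:
  m1: 0--01 ←essential
  m2: 00-10 ←essential
  m4: -01-0,-010-,0-1--
  m5: -010-,0--01,0-1--
  m6: --110,-01-0,0-1--,00-10
  m7: 0-1-- ←essential
  m8: 01-0- ←essential
  m9: -10-1,0--01,01--1,01-0-
  m11: -10-1,01--1
  m12: 0-1--,01-0-
  m13: 0--01,0-1--,01--1,01-0-
  m14: --110,0-1--
  m15: 0-1--,01--1
  m16: 10-00 ←essential
  m19: 1-011 ←essential
  m20: -01-0,-010-,10-00
  m21: -010- ←essential
  m22: --110,-01-0
  m25: -10-1 ←essential
  m26: 11-10,1101-
  m27: -10-1,1-011,1101-
  m30: --110,11-10
Essential: -010-, -10-1, 0--01, 0-1--, 00-10, 01-0-, 1-011, 10-00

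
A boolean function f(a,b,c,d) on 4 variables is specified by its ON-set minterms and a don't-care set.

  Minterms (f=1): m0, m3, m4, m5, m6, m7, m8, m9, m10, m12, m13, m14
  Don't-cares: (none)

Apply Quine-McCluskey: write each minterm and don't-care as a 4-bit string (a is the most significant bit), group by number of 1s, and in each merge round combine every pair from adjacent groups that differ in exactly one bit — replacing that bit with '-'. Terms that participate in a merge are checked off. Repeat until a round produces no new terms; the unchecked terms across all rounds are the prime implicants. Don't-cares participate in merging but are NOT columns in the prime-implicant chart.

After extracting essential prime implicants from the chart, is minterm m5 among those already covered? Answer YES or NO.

[col 0] 0000*, 0011*, 0100*, 0101*, 0110*, 0111*, 1000*, 1001*, 1010*, 1100*, 1101*, 1110*
[col 1] -000*, -100*, -101*, -110*, 0-00*, 0-11, 01-0*, 01-1*, 010-*, 011-*, 1-00*, 1-01*, 1-10*, 10-0*, 100-*, 11-0*, 110-*
[col 2] --00, -1-0, -10-, 01--, 1--0, 1-0-
Prime implicants: --00, -1-0, -10-, 0-11, 01--, 1--0, 1-0-
PI chart (minterm → PIs covering it):
  0 | --00  (sole → essential)
  3 | 0-11  (sole → essential)
  4 | --00,-1-0,-10-,01--
  5 | -10-,01--
  6 | -1-0,01--
  7 | 0-11,01--
  8 | --00,1--0,1-0-
  9 | 1-0-  (sole → essential)
  10 | 1--0  (sole → essential)
  12 | --00,-1-0,-10-,1--0,1-0-
  13 | -10-,1-0-
  14 | -1-0,1--0
Essential prime implicants: --00, 0-11, 1--0, 1-0-

NO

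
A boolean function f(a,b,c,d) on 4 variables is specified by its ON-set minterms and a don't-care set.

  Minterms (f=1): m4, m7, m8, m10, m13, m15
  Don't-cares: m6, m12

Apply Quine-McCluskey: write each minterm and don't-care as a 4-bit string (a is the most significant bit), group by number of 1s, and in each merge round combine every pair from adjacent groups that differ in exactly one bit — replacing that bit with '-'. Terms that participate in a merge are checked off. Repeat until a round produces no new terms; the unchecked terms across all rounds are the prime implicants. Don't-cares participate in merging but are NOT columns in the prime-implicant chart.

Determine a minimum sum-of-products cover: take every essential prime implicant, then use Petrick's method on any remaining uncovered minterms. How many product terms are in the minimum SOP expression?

4

size-2^0 implicants → 0100(✓)  0110(✓)  0111(✓)  1000(✓)  1010(✓)  1100(✓)  1101(✓)  1111(✓)
size-2^1 implicants → -100  -111  01-0  011-  1-00  10-0  11-1  110-
Unchecked terms (primes): -100, -111, 01-0, 011-, 1-00, 10-0, 11-1, 110-
Minterm coverage:
  m4 ⊆ -100,01-0
  m7 ⊆ -111,011-
  m8 ⊆ 1-00,10-0
  m10 ⊆ 10-0 [E]
  m13 ⊆ 11-1,110-
  m15 ⊆ -111,11-1
E = {10-0}
Petrick residual → -100, -111, 11-1
Cover = bc'd' + bcd + ab'd' + abd  |cover|=4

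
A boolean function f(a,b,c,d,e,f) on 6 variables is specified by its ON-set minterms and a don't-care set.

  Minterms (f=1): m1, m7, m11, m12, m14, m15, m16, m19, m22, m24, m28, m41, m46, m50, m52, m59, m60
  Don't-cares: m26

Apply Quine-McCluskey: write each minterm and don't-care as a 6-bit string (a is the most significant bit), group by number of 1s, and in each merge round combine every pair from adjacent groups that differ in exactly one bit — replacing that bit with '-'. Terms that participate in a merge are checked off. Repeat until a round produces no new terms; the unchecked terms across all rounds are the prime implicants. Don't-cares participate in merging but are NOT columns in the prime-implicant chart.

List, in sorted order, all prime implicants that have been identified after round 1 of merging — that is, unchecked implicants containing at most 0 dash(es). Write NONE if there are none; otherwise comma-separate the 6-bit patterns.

[col 0] 000001, 000111*, 001011*, 001100*, 001110*, 001111*, 010000*, 010011, 010110, 011000*, 011010*, 011100*, 101001, 101110*, 110010, 110100*, 111011, 111100*
[col 1] -01110, -11100, 0-1100, 00-111, 001-11, 0011-0, 00111-, 01-000, 011-00, 0110-0, 11-100
Prime implicants: -01110, -11100, 0-1100, 00-111, 000001, 001-11, 0011-0, 00111-, 01-000, 010011, 010110, 011-00, 0110-0, 101001, 11-100, 110010, 111011

000001, 010011, 010110, 101001, 110010, 111011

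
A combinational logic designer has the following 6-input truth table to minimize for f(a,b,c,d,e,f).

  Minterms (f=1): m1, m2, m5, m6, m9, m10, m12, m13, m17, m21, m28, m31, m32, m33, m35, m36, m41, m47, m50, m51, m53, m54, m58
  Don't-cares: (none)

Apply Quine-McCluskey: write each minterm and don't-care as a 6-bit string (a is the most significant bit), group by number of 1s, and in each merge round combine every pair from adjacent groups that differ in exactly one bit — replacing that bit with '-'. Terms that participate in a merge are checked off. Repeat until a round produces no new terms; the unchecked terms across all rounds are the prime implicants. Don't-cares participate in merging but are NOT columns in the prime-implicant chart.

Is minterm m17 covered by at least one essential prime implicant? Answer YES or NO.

YES

size-2^0 implicants → 000001(✓)  000010(✓)  000101(✓)  000110(✓)  001001(✓)  001010(✓)  001100(✓)  001101(✓)  010001(✓)  010101(✓)  011100(✓)  011111  100000(✓)  100001(✓)  100011(✓)  100100(✓)  101001(✓)  101111  110010(✓)  110011(✓)  110101(✓)  110110(✓)  111010(✓)
size-2^1 implicants → -00001(✓)  -01001(✓)  -10101  0-0001(✓)  0-0101(✓)  0-1100  00-001(✓)  00-010  00-101(✓)  000-01(✓)  000-10  001-01(✓)  00110-  010-01(✓)  1-0011  10-001(✓)  100-00  1000-1  10000-  11-010  110-10  11001-
size-2^2 implicants → -0-001  0-0-01  00--01
Unchecked terms (primes): -0-001, -10101, 0-0-01, 0-1100, 00--01, 00-010, 000-10, 00110-, 011111, 1-0011, 100-00, 1000-1, 10000-, 101111, 11-010, 110-10, 11001-
Minterm coverage:
  m1 ⊆ -0-001,0-0-01,00--01
  m2 ⊆ 00-010,000-10
  m5 ⊆ 0-0-01,00--01
  m6 ⊆ 000-10 [E]
  m9 ⊆ -0-001,00--01
  m10 ⊆ 00-010 [E]
  m12 ⊆ 0-1100,00110-
  m13 ⊆ 00--01,00110-
  m17 ⊆ 0-0-01 [E]
  m21 ⊆ -10101,0-0-01
  m28 ⊆ 0-1100 [E]
  m31 ⊆ 011111 [E]
  m32 ⊆ 100-00,10000-
  m33 ⊆ -0-001,1000-1,10000-
  m35 ⊆ 1-0011,1000-1
  m36 ⊆ 100-00 [E]
  m41 ⊆ -0-001 [E]
  m47 ⊆ 101111 [E]
  m50 ⊆ 11-010,110-10,11001-
  m51 ⊆ 1-0011,11001-
  m53 ⊆ -10101 [E]
  m54 ⊆ 110-10 [E]
  m58 ⊆ 11-010 [E]
E = {-0-001, -10101, 0-0-01, 0-1100, 00-010, 000-10, 011111, 100-00, 101111, 11-010, 110-10}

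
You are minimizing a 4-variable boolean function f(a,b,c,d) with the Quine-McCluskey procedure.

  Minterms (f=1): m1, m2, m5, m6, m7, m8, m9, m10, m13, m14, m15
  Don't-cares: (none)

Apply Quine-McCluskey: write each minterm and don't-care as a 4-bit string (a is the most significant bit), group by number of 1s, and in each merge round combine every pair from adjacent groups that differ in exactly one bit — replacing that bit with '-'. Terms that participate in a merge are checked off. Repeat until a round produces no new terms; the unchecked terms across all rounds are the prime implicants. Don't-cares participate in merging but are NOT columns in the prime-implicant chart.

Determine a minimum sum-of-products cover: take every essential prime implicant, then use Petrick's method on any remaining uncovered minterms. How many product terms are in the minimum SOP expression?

Round 0: 0001✓ 0010✓ 0101✓ 0110✓ 0111✓ 1000✓ 1001✓ 1010✓ 1101✓ 1110✓ 1111✓
Round 1: -001✓ -010✓ -101✓ -110✓ -111✓ 0-01✓ 0-10✓ 01-1✓ 011-✓ 1-01✓ 1-10✓ 10-0 100- 11-1✓ 111-✓
Round 2: --01 --10 -1-1 -11-
PIs = {--01, --10, -1-1, -11-, 10-0, 100-}
Coverage chart:
  m1: --01 ←essential
  m2: --10 ←essential
  m5: --01,-1-1
  m6: --10,-11-
  m7: -1-1,-11-
  m8: 10-0,100-
  m9: --01,100-
  m10: --10,10-0
  m13: --01,-1-1
  m14: --10,-11-
  m15: -1-1,-11-
Essential: --01, --10
Petrick residual → -1-1, 10-0
Min cover (4 terms): c'd + cd' + bd + ab'd'

4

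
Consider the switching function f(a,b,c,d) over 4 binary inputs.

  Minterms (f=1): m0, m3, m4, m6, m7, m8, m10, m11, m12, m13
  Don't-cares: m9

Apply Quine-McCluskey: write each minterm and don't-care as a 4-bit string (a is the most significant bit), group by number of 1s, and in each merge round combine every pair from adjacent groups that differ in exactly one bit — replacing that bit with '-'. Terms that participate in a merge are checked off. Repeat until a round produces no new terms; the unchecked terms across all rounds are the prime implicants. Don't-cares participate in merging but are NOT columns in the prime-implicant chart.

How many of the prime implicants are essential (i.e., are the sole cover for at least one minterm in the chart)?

3

size-2^0 implicants → 0000(✓)  0011(✓)  0100(✓)  0110(✓)  0111(✓)  1000(✓)  1001(✓)  1010(✓)  1011(✓)  1100(✓)  1101(✓)
size-2^1 implicants → -000(✓)  -011  -100(✓)  0-00(✓)  0-11  01-0  011-  1-00(✓)  1-01(✓)  10-0(✓)  10-1(✓)  100-(✓)  101-(✓)  110-(✓)
size-2^2 implicants → --00  1-0-  10--
Unchecked terms (primes): --00, -011, 0-11, 01-0, 011-, 1-0-, 10--
Minterm coverage:
  m0 ⊆ --00 [E]
  m3 ⊆ -011,0-11
  m4 ⊆ --00,01-0
  m6 ⊆ 01-0,011-
  m7 ⊆ 0-11,011-
  m8 ⊆ --00,1-0-,10--
  m10 ⊆ 10-- [E]
  m11 ⊆ -011,10--
  m12 ⊆ --00,1-0-
  m13 ⊆ 1-0- [E]
E = {--00, 1-0-, 10--}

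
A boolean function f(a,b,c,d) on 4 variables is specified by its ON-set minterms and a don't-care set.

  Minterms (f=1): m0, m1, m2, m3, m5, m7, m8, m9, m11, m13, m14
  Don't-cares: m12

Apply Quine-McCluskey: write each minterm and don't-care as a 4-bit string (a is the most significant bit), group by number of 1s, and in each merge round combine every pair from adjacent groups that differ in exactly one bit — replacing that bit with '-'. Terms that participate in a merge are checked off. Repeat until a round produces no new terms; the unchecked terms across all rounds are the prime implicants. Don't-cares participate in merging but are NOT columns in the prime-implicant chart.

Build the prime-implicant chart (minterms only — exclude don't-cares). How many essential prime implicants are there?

size-2^0 implicants → 0000(✓)  0001(✓)  0010(✓)  0011(✓)  0101(✓)  0111(✓)  1000(✓)  1001(✓)  1011(✓)  1100(✓)  1101(✓)  1110(✓)
size-2^1 implicants → -000(✓)  -001(✓)  -011(✓)  -101(✓)  0-01(✓)  0-11(✓)  00-0(✓)  00-1(✓)  000-(✓)  001-(✓)  01-1(✓)  1-00(✓)  1-01(✓)  10-1(✓)  100-(✓)  11-0  110-(✓)
size-2^2 implicants → --01  -0-1  -00-  0--1  00--  1-0-
Unchecked terms (primes): --01, -0-1, -00-, 0--1, 00--, 1-0-, 11-0
Minterm coverage:
  m0 ⊆ -00-,00--
  m1 ⊆ --01,-0-1,-00-,0--1,00--
  m2 ⊆ 00-- [E]
  m3 ⊆ -0-1,0--1,00--
  m5 ⊆ --01,0--1
  m7 ⊆ 0--1 [E]
  m8 ⊆ -00-,1-0-
  m9 ⊆ --01,-0-1,-00-,1-0-
  m11 ⊆ -0-1 [E]
  m13 ⊆ --01,1-0-
  m14 ⊆ 11-0 [E]
E = {-0-1, 0--1, 00--, 11-0}

4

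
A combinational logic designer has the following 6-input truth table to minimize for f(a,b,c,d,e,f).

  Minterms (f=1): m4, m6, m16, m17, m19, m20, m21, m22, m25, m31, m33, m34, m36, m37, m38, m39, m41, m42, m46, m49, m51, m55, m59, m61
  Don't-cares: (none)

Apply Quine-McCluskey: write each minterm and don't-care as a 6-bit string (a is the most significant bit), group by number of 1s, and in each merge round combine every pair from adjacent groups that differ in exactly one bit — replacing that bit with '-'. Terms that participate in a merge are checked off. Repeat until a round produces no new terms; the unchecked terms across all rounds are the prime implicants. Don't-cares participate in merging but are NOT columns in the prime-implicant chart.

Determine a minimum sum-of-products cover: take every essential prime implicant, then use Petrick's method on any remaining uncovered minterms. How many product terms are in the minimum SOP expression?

11

size-2^0 implicants → 000100(✓)  000110(✓)  010000(✓)  010001(✓)  010011(✓)  010100(✓)  010101(✓)  010110(✓)  011001(✓)  011111  100001(✓)  100010(✓)  100100(✓)  100101(✓)  100110(✓)  100111(✓)  101001(✓)  101010(✓)  101110(✓)  110001(✓)  110011(✓)  110111(✓)  111011(✓)  111101
size-2^1 implicants → -00100(✓)  -00110(✓)  -10001(✓)  -10011(✓)  0-0100(✓)  0-0110(✓)  0001-0(✓)  01-001  010-00(✓)  010-01(✓)  0100-1(✓)  01000-(✓)  0101-0(✓)  01010-(✓)  1-0001  1-0111  10-001  10-010(✓)  10-110(✓)  100-01  100-10(✓)  1001-0(✓)  1001-1(✓)  10010-(✓)  10011-(✓)  101-10(✓)  11-011  110-11  1100-1(✓)
size-2^2 implicants → -001-0  -100-1  0-01-0  010-0-  10--10  1001--
Unchecked terms (primes): -001-0, -100-1, 0-01-0, 01-001, 010-0-, 011111, 1-0001, 1-0111, 10--10, 10-001, 100-01, 1001--, 11-011, 110-11, 111101
Minterm coverage:
  m4 ⊆ -001-0,0-01-0
  m6 ⊆ -001-0,0-01-0
  m16 ⊆ 010-0- [E]
  m17 ⊆ -100-1,01-001,010-0-
  m19 ⊆ -100-1 [E]
  m20 ⊆ 0-01-0,010-0-
  m21 ⊆ 010-0- [E]
  m22 ⊆ 0-01-0 [E]
  m25 ⊆ 01-001 [E]
  m31 ⊆ 011111 [E]
  m33 ⊆ 1-0001,10-001,100-01
  m34 ⊆ 10--10 [E]
  m36 ⊆ -001-0,1001--
  m37 ⊆ 100-01,1001--
  m38 ⊆ -001-0,10--10,1001--
  m39 ⊆ 1-0111,1001--
  m41 ⊆ 10-001 [E]
  m42 ⊆ 10--10 [E]
  m46 ⊆ 10--10 [E]
  m49 ⊆ -100-1,1-0001
  m51 ⊆ -100-1,11-011,110-11
  m55 ⊆ 1-0111,110-11
  m59 ⊆ 11-011 [E]
  m61 ⊆ 111101 [E]
E = {-100-1, 0-01-0, 01-001, 010-0-, 011111, 10--10, 10-001, 11-011, 111101}
Petrick residual → 1-0111, 1001--
Cover = bc'd'f + a'c'df' + a'bd'e'f + a'bc'e' + a'bcdef + ac'def + ab'ef' + ab'd'e'f + ab'c'd + abd'ef + abcde'f  |cover|=11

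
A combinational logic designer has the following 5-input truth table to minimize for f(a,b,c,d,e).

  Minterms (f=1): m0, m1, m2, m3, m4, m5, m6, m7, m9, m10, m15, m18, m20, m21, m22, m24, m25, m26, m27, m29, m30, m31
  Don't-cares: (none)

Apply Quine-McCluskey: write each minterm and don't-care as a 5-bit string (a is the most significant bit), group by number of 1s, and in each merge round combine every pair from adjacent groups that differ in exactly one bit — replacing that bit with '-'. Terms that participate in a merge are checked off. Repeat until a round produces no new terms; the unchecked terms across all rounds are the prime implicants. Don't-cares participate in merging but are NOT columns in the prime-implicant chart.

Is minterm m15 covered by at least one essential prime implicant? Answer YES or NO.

NO

Round 0: 00000✓ 00001✓ 00010✓ 00011✓ 00100✓ 00101✓ 00110✓ 00111✓ 01001✓ 01010✓ 01111✓ 10010✓ 10100✓ 10101✓ 10110✓ 11000✓ 11001✓ 11010✓ 11011✓ 11101✓ 11110✓ 11111✓
Round 1: -0010✓ -0100✓ -0101✓ -0110✓ -1001 -1010✓ -1111 0-001 0-010✓ 0-111 00-00✓ 00-01✓ 00-10✓ 00-11✓ 000-0✓ 000-1✓ 0000-✓ 0001-✓ 001-0✓ 001-1✓ 0010-✓ 0011-✓ 1-010✓ 1-101 1-110✓ 10-10✓ 101-0✓ 1010-✓ 11-01✓ 11-10✓ 11-11✓ 110-0✓ 110-1✓ 1100-✓ 1101-✓ 111-1✓ 1111-✓
Round 2: --010 -0-10 -01-0 -010- 00--0✓ 00--1✓ 00-0-✓ 00-1-✓ 000--✓ 001--✓ 1--10 11--1 11-1- 110--
Round 3: 00---
PIs = {--010, -0-10, -01-0, -010-, -1001, -1111, 0-001, 0-111, 00---, 1--10, 1-101, 11--1, 11-1-, 110--}
Coverage chart:
  m0: 00--- ←essential
  m1: 0-001,00---
  m2: --010,-0-10,00---
  m3: 00--- ←essential
  m4: -01-0,-010-,00---
  m5: -010-,00---
  m6: -0-10,-01-0,00---
  m7: 0-111,00---
  m9: -1001,0-001
  m10: --010 ←essential
  m15: -1111,0-111
  m18: --010,-0-10,1--10
  m20: -01-0,-010-
  m21: -010-,1-101
  m22: -0-10,-01-0,1--10
  m24: 110-- ←essential
  m25: -1001,11--1,110--
  m26: --010,1--10,11-1-,110--
  m27: 11--1,11-1-,110--
  m29: 1-101,11--1
  m30: 1--10,11-1-
  m31: -1111,11--1,11-1-
Essential: --010, 00---, 110--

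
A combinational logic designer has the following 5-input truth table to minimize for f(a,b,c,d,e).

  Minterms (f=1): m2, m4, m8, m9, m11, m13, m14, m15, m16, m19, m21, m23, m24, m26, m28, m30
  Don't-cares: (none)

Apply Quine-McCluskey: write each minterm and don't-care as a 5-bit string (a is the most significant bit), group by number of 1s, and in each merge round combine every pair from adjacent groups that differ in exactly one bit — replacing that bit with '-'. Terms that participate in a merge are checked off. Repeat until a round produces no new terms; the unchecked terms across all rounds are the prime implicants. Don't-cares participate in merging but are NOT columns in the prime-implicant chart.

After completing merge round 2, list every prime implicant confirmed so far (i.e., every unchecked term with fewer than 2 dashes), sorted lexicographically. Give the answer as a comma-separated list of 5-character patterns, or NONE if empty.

-1000, -1110, 00010, 00100, 0100-, 0111-, 1-000, 10-11, 101-1

size-2^0 implicants → 00010  00100  01000(✓)  01001(✓)  01011(✓)  01101(✓)  01110(✓)  01111(✓)  10000(✓)  10011(✓)  10101(✓)  10111(✓)  11000(✓)  11010(✓)  11100(✓)  11110(✓)
size-2^1 implicants → -1000  -1110  01-01(✓)  01-11(✓)  010-1(✓)  0100-  011-1(✓)  0111-  1-000  10-11  101-1  11-00(✓)  11-10(✓)  110-0(✓)  111-0(✓)
size-2^2 implicants → 01--1  11--0
Unchecked terms (primes): -1000, -1110, 00010, 00100, 01--1, 0100-, 0111-, 1-000, 10-11, 101-1, 11--0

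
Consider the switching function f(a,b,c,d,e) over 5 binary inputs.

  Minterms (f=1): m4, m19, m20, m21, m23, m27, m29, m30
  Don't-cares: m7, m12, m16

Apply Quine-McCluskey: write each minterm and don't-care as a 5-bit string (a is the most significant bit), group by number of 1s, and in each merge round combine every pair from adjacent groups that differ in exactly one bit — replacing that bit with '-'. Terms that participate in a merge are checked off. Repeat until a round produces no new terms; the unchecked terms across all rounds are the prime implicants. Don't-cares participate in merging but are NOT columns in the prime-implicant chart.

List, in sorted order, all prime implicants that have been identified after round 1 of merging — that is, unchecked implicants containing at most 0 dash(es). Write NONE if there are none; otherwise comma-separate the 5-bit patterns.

11110

size-2^0 implicants → 00100(✓)  00111(✓)  01100(✓)  10000(✓)  10011(✓)  10100(✓)  10101(✓)  10111(✓)  11011(✓)  11101(✓)  11110
size-2^1 implicants → -0100  -0111  0-100  1-011  1-101  10-00  10-11  101-1  1010-
Unchecked terms (primes): -0100, -0111, 0-100, 1-011, 1-101, 10-00, 10-11, 101-1, 1010-, 11110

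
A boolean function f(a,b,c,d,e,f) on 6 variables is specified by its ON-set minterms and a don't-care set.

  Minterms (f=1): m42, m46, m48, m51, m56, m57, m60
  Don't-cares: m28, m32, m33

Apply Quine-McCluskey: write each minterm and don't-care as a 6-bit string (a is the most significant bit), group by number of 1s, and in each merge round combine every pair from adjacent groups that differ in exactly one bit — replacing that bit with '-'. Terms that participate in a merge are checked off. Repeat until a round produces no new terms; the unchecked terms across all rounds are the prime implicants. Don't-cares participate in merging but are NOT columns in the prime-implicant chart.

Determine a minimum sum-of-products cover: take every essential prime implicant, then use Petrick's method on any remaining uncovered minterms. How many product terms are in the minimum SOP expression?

5

[col 0] 011100*, 100000*, 100001*, 101010*, 101110*, 110000*, 110011, 111000*, 111001*, 111100*
[col 1] -11100, 1-0000, 10000-, 101-10, 11-000, 111-00, 11100-
Prime implicants: -11100, 1-0000, 10000-, 101-10, 11-000, 110011, 111-00, 11100-
PI chart (minterm → PIs covering it):
  42 | 101-10  (sole → essential)
  46 | 101-10  (sole → essential)
  48 | 1-0000,11-000
  51 | 110011  (sole → essential)
  56 | 11-000,111-00,11100-
  57 | 11100-  (sole → essential)
  60 | -11100,111-00
Essential prime implicants: 101-10, 110011, 11100-
Petrick residual → -11100, 1-0000
Minimum SOP uses 5 PIs: bcde'f' + ac'd'e'f' + ab'cef' + abc'd'ef + abcd'e'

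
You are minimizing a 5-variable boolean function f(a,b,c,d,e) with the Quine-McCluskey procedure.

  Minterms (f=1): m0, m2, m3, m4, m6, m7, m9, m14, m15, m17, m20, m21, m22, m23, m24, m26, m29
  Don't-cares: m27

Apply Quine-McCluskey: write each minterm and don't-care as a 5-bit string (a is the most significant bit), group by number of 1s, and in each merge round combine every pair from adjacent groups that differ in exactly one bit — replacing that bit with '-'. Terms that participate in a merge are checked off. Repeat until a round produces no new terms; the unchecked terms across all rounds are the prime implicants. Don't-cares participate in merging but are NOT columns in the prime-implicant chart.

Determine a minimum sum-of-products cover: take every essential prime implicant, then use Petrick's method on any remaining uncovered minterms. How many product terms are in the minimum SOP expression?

Round 0: 00000✓ 00010✓ 00011✓ 00100✓ 00110✓ 00111✓ 01001 01110✓ 01111✓ 10001✓ 10100✓ 10101✓ 10110✓ 10111✓ 11000✓ 11010✓ 11011✓ 11101✓
Round 1: -0100✓ -0110✓ -0111✓ 0-110✓ 0-111✓ 00-00✓ 00-10✓ 00-11✓ 000-0✓ 0001-✓ 001-0✓ 0011-✓ 0111-✓ 1-101 10-01 101-0✓ 101-1✓ 1010-✓ 1011-✓ 110-0 1101-
Round 2: -01-0 -011- 0-11- 00--0 00-1- 101--
PIs = {-01-0, -011-, 0-11-, 00--0, 00-1-, 01001, 1-101, 10-01, 101--, 110-0, 1101-}
Coverage chart:
  m0: 00--0 ←essential
  m2: 00--0,00-1-
  m3: 00-1- ←essential
  m4: -01-0,00--0
  m6: -01-0,-011-,0-11-,00--0,00-1-
  m7: -011-,0-11-,00-1-
  m9: 01001 ←essential
  m14: 0-11- ←essential
  m15: 0-11- ←essential
  m17: 10-01 ←essential
  m20: -01-0,101--
  m21: 1-101,10-01,101--
  m22: -01-0,-011-,101--
  m23: -011-,101--
  m24: 110-0 ←essential
  m26: 110-0,1101-
  m29: 1-101 ←essential
Essential: 0-11-, 00--0, 00-1-, 01001, 1-101, 10-01, 110-0
Petrick residual → 101--
Min cover (8 terms): a'cd + a'b'e' + a'b'd + a'bc'd'e + acd'e + ab'd'e + ab'c + abc'e'

8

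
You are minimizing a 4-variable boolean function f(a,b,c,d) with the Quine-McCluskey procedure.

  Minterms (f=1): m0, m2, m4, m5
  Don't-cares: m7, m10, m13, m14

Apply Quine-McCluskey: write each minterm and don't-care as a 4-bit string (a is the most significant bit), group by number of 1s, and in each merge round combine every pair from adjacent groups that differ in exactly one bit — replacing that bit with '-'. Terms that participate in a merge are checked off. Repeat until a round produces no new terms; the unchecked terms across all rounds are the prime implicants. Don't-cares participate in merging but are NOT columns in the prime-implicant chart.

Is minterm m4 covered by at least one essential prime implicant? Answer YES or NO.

NO

Round 0: 0000✓ 0010✓ 0100✓ 0101✓ 0111✓ 1010✓ 1101✓ 1110✓
Round 1: -010 -101 0-00 00-0 01-1 010- 1-10
PIs = {-010, -101, 0-00, 00-0, 01-1, 010-, 1-10}
Coverage chart:
  m0: 0-00,00-0
  m2: -010,00-0
  m4: 0-00,010-
  m5: -101,01-1,010-
(no essential prime implicants)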